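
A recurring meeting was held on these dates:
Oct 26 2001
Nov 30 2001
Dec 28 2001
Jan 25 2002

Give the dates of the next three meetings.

These are Fridays with 35, 28, 28-day gaps.
Each is the final Friday of its month — Nov 30 2001 is past the 28th, so '4th Friday' doesn't fit.
Last Friday of February 2002: Feb 22 2002.
March 2002 ends with Friday Mar 29 2002.
Last Friday of April 2002: Apr 26 2002.

Feb 22 2002, Mar 29 2002, Apr 26 2002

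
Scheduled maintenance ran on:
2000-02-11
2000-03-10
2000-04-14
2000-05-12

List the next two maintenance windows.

2000-06-09, 2000-07-14

Gaps: 28, 35, 28 days — a mix of 28 and 35. Every date is a Friday.
Each is the 2nd Friday of its month.
June 2000 — 2nd Friday is 2000-06-09.
July 2000 — 2nd Friday is 2000-07-14.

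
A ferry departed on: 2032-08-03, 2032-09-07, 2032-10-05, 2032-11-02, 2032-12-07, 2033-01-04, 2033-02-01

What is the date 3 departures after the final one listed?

All dates are Tuesdays, 35, 28, 28, 35, 28, 28 days apart.
Specifically, the 1st Tuesday of each month.
March 2033 — 1st Tuesday is 2033-03-01.
1st Tuesday of April 2033: 2033-04-05.
May 2033 — 1st Tuesday is 2033-05-03.

2033-05-03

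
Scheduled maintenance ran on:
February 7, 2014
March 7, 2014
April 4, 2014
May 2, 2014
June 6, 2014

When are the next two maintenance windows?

July 4, 2014; August 1, 2014

All dates are Fridays, 28, 28, 28, 35 days apart.
Specifically, the 1st Friday of each month.
July 2014 — 1st Friday is July 4, 2014.
August 2014 — 1st Friday is August 1, 2014.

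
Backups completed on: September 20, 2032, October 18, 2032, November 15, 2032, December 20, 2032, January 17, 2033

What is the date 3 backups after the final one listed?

April 18, 2033

Gaps: 28, 28, 35, 28 days — a mix of 28 and 35. Every date is a Monday.
Each is the 3rd Monday of its month.
3rd Monday of February 2033: February 21, 2033.
March 2033 — 3rd Monday is March 21, 2033.
3rd Monday of April 2033: April 18, 2033.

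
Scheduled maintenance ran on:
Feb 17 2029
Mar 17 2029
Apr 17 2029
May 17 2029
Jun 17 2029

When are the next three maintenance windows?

The day-of-month is always 17 (28, 31, 30, 31 days between events).
So this recurs on the 17th of each month.
Next: July 2029 → Jul 17 2029.
Next: August 2029 → Aug 17 2029.
September 2029: Sep 17 2029.

Jul 17 2029, Aug 17 2029, Sep 17 2029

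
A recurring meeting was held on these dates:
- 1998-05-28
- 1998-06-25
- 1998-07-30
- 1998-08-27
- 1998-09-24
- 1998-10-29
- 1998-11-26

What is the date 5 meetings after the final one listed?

These are Thursdays with 28, 35, 28, 28, 35, 28-day gaps.
Each is the final Thursday of its month — 1998-07-30 is past the 28th, so '4th Thursday' doesn't fit.
Last Thursday of December 1998: 1998-12-31.
Last Thursday of January 1999: 1999-01-28.
February 1999 ends with Thursday 1999-02-25.
Last Thursday of March 1999: 1999-03-25.
April 1999 ends with Thursday 1999-04-29.

1999-04-29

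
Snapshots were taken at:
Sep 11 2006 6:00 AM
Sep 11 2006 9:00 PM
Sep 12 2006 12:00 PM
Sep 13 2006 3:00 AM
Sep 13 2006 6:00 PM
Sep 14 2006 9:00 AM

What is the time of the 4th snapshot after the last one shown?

Sep 16 2006 9:00 PM

Gaps: 15, 15, 15, 15, 15 hours — each event is 15 hours after the previous one.
Sep 14 2006 9:00 AM + 15 h = Sep 15 2006 12:00 AM.
Sep 15 2006 12:00 AM + 15 h = Sep 15 2006 3:00 PM.
Sep 15 2006 3:00 PM + 15 h = Sep 16 2006 6:00 AM.
Sep 16 2006 6:00 AM + 15 h = Sep 16 2006 9:00 PM.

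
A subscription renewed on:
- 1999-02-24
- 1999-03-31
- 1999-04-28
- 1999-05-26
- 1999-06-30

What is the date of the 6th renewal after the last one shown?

1999-12-29

All Wednesdays; the gaps (35, 28, 28, 35) vary with month length.
This is the last Wednesday of each month.
Last Wednesday of July 1999: 1999-07-28.
August 1999 ends with Wednesday 1999-08-25.
Last Wednesday of September 1999: 1999-09-29.
Last Wednesday of October 1999: 1999-10-27.
November 1999 ends with Wednesday 1999-11-24.
Last Wednesday of December 1999: 1999-12-29.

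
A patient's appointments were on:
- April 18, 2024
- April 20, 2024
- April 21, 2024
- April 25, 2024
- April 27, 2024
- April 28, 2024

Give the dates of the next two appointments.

May 2, 2024; May 4, 2024

Gaps: 2, 1, 4, 2, 1 days — not constant, but cyclic with period 3.
The events fall on every Thursday, Saturday and Sunday.
Next Thursday: May 2, 2024.
Next Saturday: May 4, 2024.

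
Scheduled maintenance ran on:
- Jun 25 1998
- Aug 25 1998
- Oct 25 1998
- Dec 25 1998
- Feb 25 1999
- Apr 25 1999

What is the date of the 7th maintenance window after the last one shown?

Jun 25 2000

The day-of-month is always 25 (61, 61, 61, 62, 59 days between events).
So this recurs on the 25th of every 2 months.
June 1999: Jun 25 1999.
Next: August 1999 → Aug 25 1999.
Next: October 1999 → Oct 25 1999.
Next: December 1999 → Dec 25 1999.
Next: February 2000 → Feb 25 2000.
Next: April 2000 → Apr 25 2000.
Next: June 2000 → Jun 25 2000.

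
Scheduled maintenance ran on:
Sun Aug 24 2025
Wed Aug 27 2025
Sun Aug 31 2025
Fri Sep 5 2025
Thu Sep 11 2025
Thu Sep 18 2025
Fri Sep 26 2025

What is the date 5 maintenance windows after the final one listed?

Thu Nov 20 2025

The spacing grows by 1 each time: 3, 4, 5, 6, 7, 8 days.
Next gap: 9 days. Fri Sep 26 2025 + 9 days = Sun Oct 5 2025.
Next gap: 10 days. Sun Oct 5 2025 + 10 days = Wed Oct 15 2025.
Next gap: 11 days. Wed Oct 15 2025 + 11 days = Sun Oct 26 2025.
Next gap: 12 days. Sun Oct 26 2025 + 12 days = Fri Nov 7 2025.
Next gap: 13 days. Fri Nov 7 2025 + 13 days = Thu Nov 20 2025.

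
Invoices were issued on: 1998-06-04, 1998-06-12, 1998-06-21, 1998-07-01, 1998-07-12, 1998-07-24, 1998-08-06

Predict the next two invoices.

1998-08-20, 1998-09-04

The spacing grows by 1 each time: 8, 9, 10, 11, 12, 13 days.
Next gap: 14 days. 1998-08-06 + 14 days = 1998-08-20.
Next gap: 15 days. 1998-08-20 + 15 days = 1998-09-04.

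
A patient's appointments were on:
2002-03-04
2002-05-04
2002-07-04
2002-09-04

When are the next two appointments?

2002-11-04, 2003-01-04

Gaps: 61, 61, 62 days — not constant. Every event is on the 4th of the month.
Pattern: the 4th of every 2 months.
November 2002: 2002-11-04.
January 2003: 2003-01-04.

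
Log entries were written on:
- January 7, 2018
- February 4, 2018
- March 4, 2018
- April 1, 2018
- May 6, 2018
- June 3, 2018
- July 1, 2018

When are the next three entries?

August 5, 2018; September 2, 2018; October 7, 2018

These are Sundays at 28- or 35-day spacing (28, 28, 28, 35, 28, 28).
The pattern: 1st Sunday of the month.
1st Sunday of August 2018: August 5, 2018.
September 2018 — 1st Sunday is September 2, 2018.
October 2018 — 1st Sunday is October 7, 2018.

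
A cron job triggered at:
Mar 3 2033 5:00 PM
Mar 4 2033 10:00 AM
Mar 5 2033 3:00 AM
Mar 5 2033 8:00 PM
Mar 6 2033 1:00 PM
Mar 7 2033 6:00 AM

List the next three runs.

Gaps: 17, 17, 17, 17, 17 hours — each event is 17 hours after the previous one.
Mar 7 2033 6:00 AM + 17 h = Mar 7 2033 11:00 PM.
Mar 7 2033 11:00 PM + 17 h = Mar 8 2033 4:00 PM.
Mar 8 2033 4:00 PM + 17 h = Mar 9 2033 9:00 AM.

Mar 7 2033 11:00 PM, Mar 8 2033 4:00 PM, Mar 9 2033 9:00 AM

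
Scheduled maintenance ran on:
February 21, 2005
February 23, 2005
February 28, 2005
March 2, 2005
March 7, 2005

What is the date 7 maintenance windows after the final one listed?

Every event lands on a Monday or Wednesday (gaps cycle 2, 5, 2, 5).
So the schedule is: every Monday and Wednesday.
The following Wednesday is March 9, 2005.
The following Monday is March 14, 2005.
Next Wednesday: March 16, 2005.
Next Monday: March 21, 2005.
The following Wednesday is March 23, 2005.
Next Monday: March 28, 2005.
The following Wednesday is March 30, 2005.

March 30, 2005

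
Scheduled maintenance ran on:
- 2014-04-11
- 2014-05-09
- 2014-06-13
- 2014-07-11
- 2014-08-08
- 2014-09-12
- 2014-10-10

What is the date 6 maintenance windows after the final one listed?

Gaps: 28, 35, 28, 28, 35, 28 days — a mix of 28 and 35. Every date is a Friday.
Each is the 2nd Friday of its month.
2nd Friday of November 2014: 2014-11-14.
December 2014 — 2nd Friday is 2014-12-12.
2nd Friday of January 2015: 2015-01-09.
2nd Friday of February 2015: 2015-02-13.
March 2015 — 2nd Friday is 2015-03-13.
April 2015 — 2nd Friday is 2015-04-10.

2015-04-10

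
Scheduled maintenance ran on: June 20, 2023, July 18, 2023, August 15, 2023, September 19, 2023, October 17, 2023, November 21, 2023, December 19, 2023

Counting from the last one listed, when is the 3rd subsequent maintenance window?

Gaps: 28, 28, 35, 28, 35, 28 days — a mix of 28 and 35. Every date is a Tuesday.
Each is the 3rd Tuesday of its month.
January 2024 — 3rd Tuesday is January 16, 2024.
3rd Tuesday of February 2024: February 20, 2024.
3rd Tuesday of March 2024: March 19, 2024.

March 19, 2024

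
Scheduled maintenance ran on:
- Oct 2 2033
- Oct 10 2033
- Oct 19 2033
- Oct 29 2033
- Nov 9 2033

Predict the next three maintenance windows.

Nov 21 2033, Dec 4 2033, Dec 18 2033

Intervals are 8, 9, 10, 11 days — an arithmetic progression with common difference 1.
Next gap: 12 days. Nov 9 2033 + 12 days = Nov 21 2033.
Next gap: 13 days. Nov 21 2033 + 13 days = Dec 4 2033.
Next gap: 14 days. Dec 4 2033 + 14 days = Dec 18 2033.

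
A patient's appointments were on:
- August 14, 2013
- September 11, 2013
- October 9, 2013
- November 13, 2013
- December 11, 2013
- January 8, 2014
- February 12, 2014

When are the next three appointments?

March 12, 2014; April 9, 2014; May 14, 2014

These are Wednesdays at 28- or 35-day spacing (28, 28, 35, 28, 28, 35).
The pattern: 2nd Wednesday of the month.
2nd Wednesday of March 2014: March 12, 2014.
2nd Wednesday of April 2014: April 9, 2014.
May 2014 — 2nd Wednesday is May 14, 2014.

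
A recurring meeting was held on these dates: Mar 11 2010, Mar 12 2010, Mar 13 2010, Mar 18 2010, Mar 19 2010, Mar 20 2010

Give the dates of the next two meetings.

Mar 25 2010, Mar 26 2010

Every event lands on a Thursday or Friday or Saturday (gaps cycle 1, 1, 5, 1, 1).
So the schedule is: every Thursday, Friday and Saturday.
Next Thursday: Mar 25 2010.
The following Friday is Mar 26 2010.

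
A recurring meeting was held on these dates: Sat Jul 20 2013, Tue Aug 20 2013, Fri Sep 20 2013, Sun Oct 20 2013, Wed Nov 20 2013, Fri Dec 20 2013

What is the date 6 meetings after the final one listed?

Fri Jun 20 2014

Each date is the 20th; the gaps (31, 31, 30, 31, 30) track the month lengths.
The rule is the 20th of each month.
January 2014: Mon Jan 20 2014.
Next: February 2014 → Thu Feb 20 2014.
Next: March 2014 → Thu Mar 20 2014.
April 2014: Sun Apr 20 2014.
May 2014: Tue May 20 2014.
Next: June 2014 → Fri Jun 20 2014.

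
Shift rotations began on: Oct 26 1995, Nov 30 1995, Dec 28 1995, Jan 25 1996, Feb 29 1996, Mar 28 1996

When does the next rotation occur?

Apr 25 1996

These are Thursdays with 35, 28, 28, 35, 28-day gaps.
Each is the final Thursday of its month — Nov 30 1995 is past the 28th, so '4th Thursday' doesn't fit.
April 1996 ends with Thursday Apr 25 1996.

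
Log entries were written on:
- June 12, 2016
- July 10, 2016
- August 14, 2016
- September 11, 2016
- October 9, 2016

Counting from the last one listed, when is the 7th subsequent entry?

May 14, 2017

All dates are Sundays, 28, 35, 28, 28 days apart.
Specifically, the 2nd Sunday of each month.
November 2016 — 2nd Sunday is November 13, 2016.
2nd Sunday of December 2016: December 11, 2016.
January 2017 — 2nd Sunday is January 8, 2017.
2nd Sunday of February 2017: February 12, 2017.
March 2017 — 2nd Sunday is March 12, 2017.
April 2017 — 2nd Sunday is April 9, 2017.
May 2017 — 2nd Sunday is May 14, 2017.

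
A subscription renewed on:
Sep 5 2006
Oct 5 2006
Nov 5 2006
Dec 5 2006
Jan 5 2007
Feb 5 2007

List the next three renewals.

Gaps: 30, 31, 30, 31, 31 days — not constant. Every event is on the 5th of the month.
Pattern: the 5th of each month.
March 2007: Mar 5 2007.
April 2007: Apr 5 2007.
Next: May 2007 → May 5 2007.

Mar 5 2007, Apr 5 2007, May 5 2007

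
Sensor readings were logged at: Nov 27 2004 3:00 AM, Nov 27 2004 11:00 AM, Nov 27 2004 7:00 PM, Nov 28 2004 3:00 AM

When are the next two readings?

Nov 28 2004 11:00 AM, Nov 28 2004 7:00 PM

Gaps: 8, 8, 8 hours — each event is 8 hours after the previous one.
Nov 28 2004 3:00 AM + 8 h = Nov 28 2004 11:00 AM.
Nov 28 2004 11:00 AM + 8 h = Nov 28 2004 7:00 PM.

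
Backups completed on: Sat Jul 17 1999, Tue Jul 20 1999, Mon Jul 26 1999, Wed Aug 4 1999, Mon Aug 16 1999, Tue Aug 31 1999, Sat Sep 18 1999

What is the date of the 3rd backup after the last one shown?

Intervals are 3, 6, 9, 12, 15, 18 days — an arithmetic progression with common difference 3.
Next gap: 21 days. Sat Sep 18 1999 + 21 days = Sat Oct 9 1999.
Next gap: 24 days. Sat Oct 9 1999 + 24 days = Tue Nov 2 1999.
Next gap: 27 days. Tue Nov 2 1999 + 27 days = Mon Nov 29 1999.

Mon Nov 29 1999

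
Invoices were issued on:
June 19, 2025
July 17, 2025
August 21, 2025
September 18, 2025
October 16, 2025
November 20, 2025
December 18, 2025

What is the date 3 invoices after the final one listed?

March 19, 2026

These are Thursdays at 28- or 35-day spacing (28, 35, 28, 28, 35, 28).
The pattern: 3rd Thursday of the month.
3rd Thursday of January 2026: January 15, 2026.
3rd Thursday of February 2026: February 19, 2026.
3rd Thursday of March 2026: March 19, 2026.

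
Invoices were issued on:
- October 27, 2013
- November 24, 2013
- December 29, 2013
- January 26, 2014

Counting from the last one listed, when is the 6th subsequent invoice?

All Sundays; the gaps (28, 35, 28) vary with month length.
This is the last Sunday of each month.
February 2014 ends with Sunday February 23, 2014.
March 2014 ends with Sunday March 30, 2014.
April 2014 ends with Sunday April 27, 2014.
May 2014 ends with Sunday May 25, 2014.
June 2014 ends with Sunday June 29, 2014.
July 2014 ends with Sunday July 27, 2014.

July 27, 2014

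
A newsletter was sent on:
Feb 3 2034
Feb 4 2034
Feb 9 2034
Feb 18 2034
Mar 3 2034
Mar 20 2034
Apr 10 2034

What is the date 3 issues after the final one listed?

Intervals are 1, 5, 9, 13, 17, 21 days — an arithmetic progression with common difference 4.
Next gap: 25 days. Apr 10 2034 + 25 days = May 5 2034.
Next gap: 29 days. May 5 2034 + 29 days = Jun 3 2034.
Next gap: 33 days. Jun 3 2034 + 33 days = Jul 6 2034.

Jul 6 2034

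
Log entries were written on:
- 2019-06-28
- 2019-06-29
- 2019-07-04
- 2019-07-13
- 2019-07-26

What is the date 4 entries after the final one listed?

The spacing grows by 4 each time: 1, 5, 9, 13 days.
Next gap: 17 days. 2019-07-26 + 17 days = 2019-08-12.
Next gap: 21 days. 2019-08-12 + 21 days = 2019-09-02.
Next gap: 25 days. 2019-09-02 + 25 days = 2019-09-27.
Next gap: 29 days. 2019-09-27 + 29 days = 2019-10-26.

2019-10-26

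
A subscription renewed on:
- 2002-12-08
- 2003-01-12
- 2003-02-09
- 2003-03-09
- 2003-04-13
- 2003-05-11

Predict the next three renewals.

All dates are Sundays, 35, 28, 28, 35, 28 days apart.
Specifically, the 2nd Sunday of each month.
June 2003 — 2nd Sunday is 2003-06-08.
July 2003 — 2nd Sunday is 2003-07-13.
August 2003 — 2nd Sunday is 2003-08-10.

2003-06-08, 2003-07-13, 2003-08-10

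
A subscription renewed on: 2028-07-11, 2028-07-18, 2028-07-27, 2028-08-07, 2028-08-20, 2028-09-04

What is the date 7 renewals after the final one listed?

Gaps: 7, 9, 11, 13, 15 days — each gap is 2 larger than the previous one.
Next gap: 17 days. 2028-09-04 + 17 days = 2028-09-21.
Next gap: 19 days. 2028-09-21 + 19 days = 2028-10-10.
Next gap: 21 days. 2028-10-10 + 21 days = 2028-10-31.
Next gap: 23 days. 2028-10-31 + 23 days = 2028-11-23.
Next gap: 25 days. 2028-11-23 + 25 days = 2028-12-18.
Next gap: 27 days. 2028-12-18 + 27 days = 2029-01-14.
Next gap: 29 days. 2029-01-14 + 29 days = 2029-02-12.

2029-02-12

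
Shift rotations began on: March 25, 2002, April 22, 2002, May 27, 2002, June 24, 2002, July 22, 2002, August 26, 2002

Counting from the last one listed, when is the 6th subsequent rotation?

These are Mondays at 28- or 35-day spacing (28, 35, 28, 28, 35).
The pattern: 4th Monday of the month.
September 2002 — 4th Monday is September 23, 2002.
4th Monday of October 2002: October 28, 2002.
November 2002 — 4th Monday is November 25, 2002.
4th Monday of December 2002: December 23, 2002.
4th Monday of January 2003: January 27, 2003.
4th Monday of February 2003: February 24, 2003.

February 24, 2003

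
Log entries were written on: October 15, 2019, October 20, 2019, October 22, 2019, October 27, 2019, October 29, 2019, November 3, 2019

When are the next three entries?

Every event lands on a Tuesday or Sunday (gaps cycle 5, 2, 5, 2, 5).
So the schedule is: every Tuesday and Sunday.
Next Tuesday: November 5, 2019.
The following Sunday is November 10, 2019.
The following Tuesday is November 12, 2019.

November 5, 2019; November 10, 2019; November 12, 2019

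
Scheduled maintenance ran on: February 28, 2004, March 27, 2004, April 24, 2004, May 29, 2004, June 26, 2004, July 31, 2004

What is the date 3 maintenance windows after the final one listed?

These are Saturdays with 28, 28, 35, 28, 35-day gaps.
Each is the final Saturday of its month — May 29, 2004 is past the 28th, so '4th Saturday' doesn't fit.
Last Saturday of August 2004: August 28, 2004.
September 2004 ends with Saturday September 25, 2004.
October 2004 ends with Saturday October 30, 2004.

October 30, 2004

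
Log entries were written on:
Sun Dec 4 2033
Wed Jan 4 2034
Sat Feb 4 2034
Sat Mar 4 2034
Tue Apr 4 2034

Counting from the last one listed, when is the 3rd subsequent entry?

Gaps: 31, 31, 28, 31 days — not constant. Every event is on the 4th of the month.
Pattern: the 4th of each month.
Next: May 2034 → Thu May 4 2034.
June 2034: Sun Jun 4 2034.
Next: July 2034 → Tue Jul 4 2034.

Tue Jul 4 2034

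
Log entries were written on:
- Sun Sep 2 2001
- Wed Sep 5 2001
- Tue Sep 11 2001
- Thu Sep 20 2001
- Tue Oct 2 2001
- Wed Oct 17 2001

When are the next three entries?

Sun Nov 4 2001, Sun Nov 25 2001, Wed Dec 19 2001

The spacing grows by 3 each time: 3, 6, 9, 12, 15 days.
Next gap: 18 days. Wed Oct 17 2001 + 18 days = Sun Nov 4 2001.
Next gap: 21 days. Sun Nov 4 2001 + 21 days = Sun Nov 25 2001.
Next gap: 24 days. Sun Nov 25 2001 + 24 days = Wed Dec 19 2001.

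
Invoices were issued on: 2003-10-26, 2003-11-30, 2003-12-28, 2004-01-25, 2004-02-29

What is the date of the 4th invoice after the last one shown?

All Sundays; the gaps (35, 28, 28, 35) vary with month length.
This is the last Sunday of each month.
Last Sunday of March 2004: 2004-03-28.
April 2004 ends with Sunday 2004-04-25.
May 2004 ends with Sunday 2004-05-30.
Last Sunday of June 2004: 2004-06-27.

2004-06-27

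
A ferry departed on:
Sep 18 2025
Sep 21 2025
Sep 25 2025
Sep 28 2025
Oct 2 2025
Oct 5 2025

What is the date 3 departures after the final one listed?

Oct 16 2025

Gaps: 3, 4, 3, 4, 3 days — not constant, but cyclic with period 2.
The events fall on every Thursday and Sunday.
Next Thursday: Oct 9 2025.
Next Sunday: Oct 12 2025.
Next Thursday: Oct 16 2025.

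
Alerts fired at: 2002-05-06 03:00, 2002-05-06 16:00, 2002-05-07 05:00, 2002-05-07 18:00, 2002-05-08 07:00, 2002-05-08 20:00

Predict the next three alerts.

Gaps: 13, 13, 13, 13, 13 hours — each event is 13 hours after the previous one.
2002-05-08 20:00 + 13 h = 2002-05-09 09:00.
2002-05-09 09:00 + 13 h = 2002-05-09 22:00.
2002-05-09 22:00 + 13 h = 2002-05-10 11:00.

2002-05-09 09:00, 2002-05-09 22:00, 2002-05-10 11:00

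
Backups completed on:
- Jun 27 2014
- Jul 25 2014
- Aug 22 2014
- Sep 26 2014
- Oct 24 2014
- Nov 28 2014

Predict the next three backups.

All dates are Fridays, 28, 28, 35, 28, 35 days apart.
Specifically, the 4th Friday of each month.
December 2014 — 4th Friday is Dec 26 2014.
4th Friday of January 2015: Jan 23 2015.
February 2015 — 4th Friday is Feb 27 2015.

Dec 26 2014, Jan 23 2015, Feb 27 2015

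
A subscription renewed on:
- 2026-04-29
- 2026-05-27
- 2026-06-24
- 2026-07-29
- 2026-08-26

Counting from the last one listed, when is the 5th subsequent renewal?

All Wednesdays; the gaps (28, 28, 35, 28) vary with month length.
This is the last Wednesday of each month.
September 2026 ends with Wednesday 2026-09-30.
Last Wednesday of October 2026: 2026-10-28.
November 2026 ends with Wednesday 2026-11-25.
Last Wednesday of December 2026: 2026-12-30.
Last Wednesday of January 2027: 2027-01-27.

2027-01-27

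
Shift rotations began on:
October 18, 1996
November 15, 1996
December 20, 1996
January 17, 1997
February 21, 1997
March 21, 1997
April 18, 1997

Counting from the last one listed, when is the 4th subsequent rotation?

August 15, 1997

All dates are Fridays, 28, 35, 28, 35, 28, 28 days apart.
Specifically, the 3rd Friday of each month.
3rd Friday of May 1997: May 16, 1997.
June 1997 — 3rd Friday is June 20, 1997.
July 1997 — 3rd Friday is July 18, 1997.
August 1997 — 3rd Friday is August 15, 1997.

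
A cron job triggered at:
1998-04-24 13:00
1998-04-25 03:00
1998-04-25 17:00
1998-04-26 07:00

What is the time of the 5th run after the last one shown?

1998-04-29 05:00

Spacing: 14, 14, 14 h — constant 14 h.
1998-04-26 07:00 + 14 h = 1998-04-26 21:00.
1998-04-26 21:00 + 14 h = 1998-04-27 11:00.
1998-04-27 11:00 + 14 h = 1998-04-28 01:00.
1998-04-28 01:00 + 14 h = 1998-04-28 15:00.
1998-04-28 15:00 + 14 h = 1998-04-29 05:00.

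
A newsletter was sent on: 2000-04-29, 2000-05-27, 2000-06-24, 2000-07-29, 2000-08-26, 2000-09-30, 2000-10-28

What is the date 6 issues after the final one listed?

Every date is a Saturday; gaps 28, 28, 35, 28, 35, 28 days.
Each is the last Saturday of its month (at least one falls on the 29th or later, ruling out '4th Saturday').
Last Saturday of November 2000: 2000-11-25.
Last Saturday of December 2000: 2000-12-30.
January 2001 ends with Saturday 2001-01-27.
Last Saturday of February 2001: 2001-02-24.
Last Saturday of March 2001: 2001-03-31.
Last Saturday of April 2001: 2001-04-28.

2001-04-28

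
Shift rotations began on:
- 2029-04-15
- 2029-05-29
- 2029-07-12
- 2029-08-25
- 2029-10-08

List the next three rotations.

Every event comes 44 days after the last (44, 44, 44, 44).
2029-10-08 + 44 days = 2029-11-21.
2029-11-21 + 44 days = 2030-01-04.
2030-01-04 + 44 days = 2030-02-17.

2029-11-21, 2030-01-04, 2030-02-17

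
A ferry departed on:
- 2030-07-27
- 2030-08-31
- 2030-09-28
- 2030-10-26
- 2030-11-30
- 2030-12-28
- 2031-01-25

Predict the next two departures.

2031-02-22, 2031-03-29

Every date is a Saturday; gaps 35, 28, 28, 35, 28, 28 days.
Each is the last Saturday of its month (at least one falls on the 29th or later, ruling out '4th Saturday').
February 2031 ends with Saturday 2031-02-22.
March 2031 ends with Saturday 2031-03-29.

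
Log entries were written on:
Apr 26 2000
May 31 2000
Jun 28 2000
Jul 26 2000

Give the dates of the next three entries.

These are Wednesdays with 35, 28, 28-day gaps.
Each is the final Wednesday of its month — May 31 2000 is past the 28th, so '4th Wednesday' doesn't fit.
August 2000 ends with Wednesday Aug 30 2000.
Last Wednesday of September 2000: Sep 27 2000.
Last Wednesday of October 2000: Oct 25 2000.

Aug 30 2000, Sep 27 2000, Oct 25 2000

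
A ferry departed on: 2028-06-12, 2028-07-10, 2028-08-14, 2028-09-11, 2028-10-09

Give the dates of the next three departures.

2028-11-13, 2028-12-11, 2029-01-08

All dates are Mondays, 28, 35, 28, 28 days apart.
Specifically, the 2nd Monday of each month.
2nd Monday of November 2028: 2028-11-13.
2nd Monday of December 2028: 2028-12-11.
2nd Monday of January 2029: 2029-01-08.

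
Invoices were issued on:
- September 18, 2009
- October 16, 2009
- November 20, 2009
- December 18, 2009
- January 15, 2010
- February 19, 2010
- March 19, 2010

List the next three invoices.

April 16, 2010; May 21, 2010; June 18, 2010

Gaps: 28, 35, 28, 28, 35, 28 days — a mix of 28 and 35. Every date is a Friday.
Each is the 3rd Friday of its month.
3rd Friday of April 2010: April 16, 2010.
3rd Friday of May 2010: May 21, 2010.
3rd Friday of June 2010: June 18, 2010.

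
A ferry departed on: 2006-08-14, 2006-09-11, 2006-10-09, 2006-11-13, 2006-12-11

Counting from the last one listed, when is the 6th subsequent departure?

Gaps: 28, 28, 35, 28 days — a mix of 28 and 35. Every date is a Monday.
Each is the 2nd Monday of its month.
January 2007 — 2nd Monday is 2007-01-08.
2nd Monday of February 2007: 2007-02-12.
2nd Monday of March 2007: 2007-03-12.
April 2007 — 2nd Monday is 2007-04-09.
2nd Monday of May 2007: 2007-05-14.
2nd Monday of June 2007: 2007-06-11.

2007-06-11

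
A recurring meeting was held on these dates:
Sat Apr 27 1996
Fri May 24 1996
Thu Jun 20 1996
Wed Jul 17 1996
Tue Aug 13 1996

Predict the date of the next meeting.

Mon Sep 9 1996

Gaps between consecutive events: 27, 27, 27, 27 days — a constant 27-day interval.
Tue Aug 13 1996 + 27 days = Mon Sep 9 1996.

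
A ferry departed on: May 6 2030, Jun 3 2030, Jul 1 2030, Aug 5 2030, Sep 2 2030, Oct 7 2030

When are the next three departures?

Gaps: 28, 28, 35, 28, 35 days — a mix of 28 and 35. Every date is a Monday.
Each is the 1st Monday of its month.
1st Monday of November 2030: Nov 4 2030.
December 2030 — 1st Monday is Dec 2 2030.
January 2031 — 1st Monday is Jan 6 2031.

Nov 4 2030, Dec 2 2030, Jan 6 2031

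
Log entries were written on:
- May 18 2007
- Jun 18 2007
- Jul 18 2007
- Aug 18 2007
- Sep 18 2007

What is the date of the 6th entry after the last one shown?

Each date is the 18th; the gaps (31, 30, 31, 31) track the month lengths.
The rule is the 18th of each month.
Next: October 2007 → Oct 18 2007.
Next: November 2007 → Nov 18 2007.
December 2007: Dec 18 2007.
Next: January 2008 → Jan 18 2008.
February 2008: Feb 18 2008.
Next: March 2008 → Mar 18 2008.

Mar 18 2008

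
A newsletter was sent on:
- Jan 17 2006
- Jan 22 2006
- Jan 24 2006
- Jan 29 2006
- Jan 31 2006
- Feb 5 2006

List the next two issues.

Feb 7 2006, Feb 12 2006

Gaps: 5, 2, 5, 2, 5 days — not constant, but cyclic with period 2.
The events fall on every Tuesday and Sunday.
Next Tuesday: Feb 7 2006.
Next Sunday: Feb 12 2006.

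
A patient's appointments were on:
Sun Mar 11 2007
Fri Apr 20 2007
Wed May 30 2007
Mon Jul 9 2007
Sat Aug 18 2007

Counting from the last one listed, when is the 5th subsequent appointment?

Wed Mar 5 2008

Gaps between consecutive events: 40, 40, 40, 40 days — a constant 40-day interval.
Sat Aug 18 2007 + 40 days = Thu Sep 27 2007.
Thu Sep 27 2007 + 40 days = Tue Nov 6 2007.
Tue Nov 6 2007 + 40 days = Sun Dec 16 2007.
Sun Dec 16 2007 + 40 days = Fri Jan 25 2008.
Fri Jan 25 2008 + 40 days = Wed Mar 5 2008.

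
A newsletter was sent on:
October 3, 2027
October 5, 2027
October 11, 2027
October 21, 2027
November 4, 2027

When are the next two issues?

November 22, 2027; December 14, 2027

Gaps: 2, 6, 10, 14 days — each gap is 4 larger than the previous one.
Next gap: 18 days. November 4, 2027 + 18 days = November 22, 2027.
Next gap: 22 days. November 22, 2027 + 22 days = December 14, 2027.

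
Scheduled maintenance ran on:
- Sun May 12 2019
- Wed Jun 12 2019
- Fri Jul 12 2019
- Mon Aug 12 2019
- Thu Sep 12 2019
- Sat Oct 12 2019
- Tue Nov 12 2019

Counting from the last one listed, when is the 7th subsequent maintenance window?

Gaps: 31, 30, 31, 31, 30, 31 days — not constant. Every event is on the 12th of the month.
Pattern: the 12th of each month.
December 2019: Thu Dec 12 2019.
Next: January 2020 → Sun Jan 12 2020.
February 2020: Wed Feb 12 2020.
March 2020: Thu Mar 12 2020.
Next: April 2020 → Sun Apr 12 2020.
Next: May 2020 → Tue May 12 2020.
Next: June 2020 → Fri Jun 12 2020.

Fri Jun 12 2020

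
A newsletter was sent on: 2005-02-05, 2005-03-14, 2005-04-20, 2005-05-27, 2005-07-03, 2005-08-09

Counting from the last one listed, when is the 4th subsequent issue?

Gaps between consecutive events: 37, 37, 37, 37, 37 days — a constant 37-day interval.
2005-08-09 + 37 days = 2005-09-15.
2005-09-15 + 37 days = 2005-10-22.
2005-10-22 + 37 days = 2005-11-28.
2005-11-28 + 37 days = 2006-01-04.

2006-01-04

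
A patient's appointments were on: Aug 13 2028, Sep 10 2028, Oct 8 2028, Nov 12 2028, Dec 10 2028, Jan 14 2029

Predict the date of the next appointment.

All dates are Sundays, 28, 28, 35, 28, 35 days apart.
Specifically, the 2nd Sunday of each month.
February 2029 — 2nd Sunday is Feb 11 2029.

Feb 11 2029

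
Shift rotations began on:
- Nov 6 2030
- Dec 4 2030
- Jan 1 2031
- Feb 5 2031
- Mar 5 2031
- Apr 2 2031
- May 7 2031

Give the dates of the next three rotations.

Jun 4 2031, Jul 2 2031, Aug 6 2031

All dates are Wednesdays, 28, 28, 35, 28, 28, 35 days apart.
Specifically, the 1st Wednesday of each month.
June 2031 — 1st Wednesday is Jun 4 2031.
July 2031 — 1st Wednesday is Jul 2 2031.
August 2031 — 1st Wednesday is Aug 6 2031.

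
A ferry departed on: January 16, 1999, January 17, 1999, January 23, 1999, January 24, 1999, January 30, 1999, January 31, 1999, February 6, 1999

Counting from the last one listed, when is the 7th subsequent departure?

Gaps: 1, 6, 1, 6, 1, 6 days — not constant, but cyclic with period 2.
The events fall on every Saturday and Sunday.
Next Sunday: February 7, 1999.
Next Saturday: February 13, 1999.
Next Sunday: February 14, 1999.
The following Saturday is February 20, 1999.
Next Sunday: February 21, 1999.
Next Saturday: February 27, 1999.
The following Sunday is February 28, 1999.

February 28, 1999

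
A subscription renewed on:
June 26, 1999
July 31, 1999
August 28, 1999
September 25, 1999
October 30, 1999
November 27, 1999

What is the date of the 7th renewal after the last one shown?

These are Saturdays with 35, 28, 28, 35, 28-day gaps.
Each is the final Saturday of its month — July 31, 1999 is past the 28th, so '4th Saturday' doesn't fit.
December 1999 ends with Saturday December 25, 1999.
Last Saturday of January 2000: January 29, 2000.
Last Saturday of February 2000: February 26, 2000.
March 2000 ends with Saturday March 25, 2000.
April 2000 ends with Saturday April 29, 2000.
May 2000 ends with Saturday May 27, 2000.
Last Saturday of June 2000: June 24, 2000.

June 24, 2000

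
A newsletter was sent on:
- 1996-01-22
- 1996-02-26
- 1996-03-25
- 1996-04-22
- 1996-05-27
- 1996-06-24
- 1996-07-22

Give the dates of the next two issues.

1996-08-26, 1996-09-23

All dates are Mondays, 35, 28, 28, 35, 28, 28 days apart.
Specifically, the 4th Monday of each month.
4th Monday of August 1996: 1996-08-26.
September 1996 — 4th Monday is 1996-09-23.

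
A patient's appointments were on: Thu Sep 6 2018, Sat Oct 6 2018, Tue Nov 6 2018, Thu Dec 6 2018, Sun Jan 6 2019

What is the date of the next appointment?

Wed Feb 6 2019

Each date is the 6th; the gaps (30, 31, 30, 31) track the month lengths.
The rule is the 6th of each month.
Next: February 2019 → Wed Feb 6 2019.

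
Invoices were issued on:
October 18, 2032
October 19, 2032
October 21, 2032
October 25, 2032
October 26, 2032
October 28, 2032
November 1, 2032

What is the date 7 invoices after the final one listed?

November 16, 2032

Every event lands on a Monday or Tuesday or Thursday (gaps cycle 1, 2, 4, 1, 2, 4).
So the schedule is: every Monday, Tuesday and Thursday.
Next Tuesday: November 2, 2032.
The following Thursday is November 4, 2032.
The following Monday is November 8, 2032.
The following Tuesday is November 9, 2032.
Next Thursday: November 11, 2032.
The following Monday is November 15, 2032.
Next Tuesday: November 16, 2032.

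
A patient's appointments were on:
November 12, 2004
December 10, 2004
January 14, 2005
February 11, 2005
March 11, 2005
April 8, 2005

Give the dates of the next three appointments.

May 13, 2005; June 10, 2005; July 8, 2005

These are Fridays at 28- or 35-day spacing (28, 35, 28, 28, 28).
The pattern: 2nd Friday of the month.
2nd Friday of May 2005: May 13, 2005.
2nd Friday of June 2005: June 10, 2005.
July 2005 — 2nd Friday is July 8, 2005.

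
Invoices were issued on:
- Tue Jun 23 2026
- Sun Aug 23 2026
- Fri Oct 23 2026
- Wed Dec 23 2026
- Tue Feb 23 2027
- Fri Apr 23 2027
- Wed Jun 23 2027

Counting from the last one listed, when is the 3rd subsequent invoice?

Thu Dec 23 2027

The day-of-month is always 23 (61, 61, 61, 62, 59, 61 days between events).
So this recurs on the 23rd of every 2 months.
August 2027: Mon Aug 23 2027.
October 2027: Sat Oct 23 2027.
December 2027: Thu Dec 23 2027.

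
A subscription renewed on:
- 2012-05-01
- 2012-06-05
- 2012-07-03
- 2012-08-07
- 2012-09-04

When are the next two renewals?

2012-10-02, 2012-11-06

All dates are Tuesdays, 35, 28, 35, 28 days apart.
Specifically, the 1st Tuesday of each month.
October 2012 — 1st Tuesday is 2012-10-02.
1st Tuesday of November 2012: 2012-11-06.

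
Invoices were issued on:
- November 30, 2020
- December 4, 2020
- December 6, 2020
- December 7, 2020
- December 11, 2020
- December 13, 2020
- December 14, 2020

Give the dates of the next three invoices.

December 18, 2020; December 20, 2020; December 21, 2020

Every event lands on a Monday or Friday or Sunday (gaps cycle 4, 2, 1, 4, 2, 1).
So the schedule is: every Monday, Friday and Sunday.
Next Friday: December 18, 2020.
Next Sunday: December 20, 2020.
The following Monday is December 21, 2020.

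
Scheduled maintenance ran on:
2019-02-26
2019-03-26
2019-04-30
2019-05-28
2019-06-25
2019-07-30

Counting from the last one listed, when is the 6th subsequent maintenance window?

2020-01-28

All Tuesdays; the gaps (28, 35, 28, 28, 35) vary with month length.
This is the last Tuesday of each month.
August 2019 ends with Tuesday 2019-08-27.
September 2019 ends with Tuesday 2019-09-24.
October 2019 ends with Tuesday 2019-10-29.
November 2019 ends with Tuesday 2019-11-26.
Last Tuesday of December 2019: 2019-12-31.
Last Tuesday of January 2020: 2020-01-28.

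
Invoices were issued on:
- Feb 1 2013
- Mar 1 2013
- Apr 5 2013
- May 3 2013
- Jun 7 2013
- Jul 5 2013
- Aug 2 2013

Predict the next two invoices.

Sep 6 2013, Oct 4 2013

Gaps: 28, 35, 28, 35, 28, 28 days — a mix of 28 and 35. Every date is a Friday.
Each is the 1st Friday of its month.
September 2013 — 1st Friday is Sep 6 2013.
1st Friday of October 2013: Oct 4 2013.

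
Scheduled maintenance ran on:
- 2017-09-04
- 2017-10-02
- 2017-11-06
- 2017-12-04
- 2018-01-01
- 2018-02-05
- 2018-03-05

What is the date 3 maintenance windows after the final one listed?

All dates are Mondays, 28, 35, 28, 28, 35, 28 days apart.
Specifically, the 1st Monday of each month.
April 2018 — 1st Monday is 2018-04-02.
1st Monday of May 2018: 2018-05-07.
1st Monday of June 2018: 2018-06-04.

2018-06-04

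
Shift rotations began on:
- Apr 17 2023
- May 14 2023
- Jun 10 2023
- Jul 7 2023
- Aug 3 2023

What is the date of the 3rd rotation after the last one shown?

Oct 23 2023

The spacing is 27, 27, 27, 27 days — always 27 days.
Aug 3 2023 + 27 days = Aug 30 2023.
Aug 30 2023 + 27 days = Sep 26 2023.
Sep 26 2023 + 27 days = Oct 23 2023.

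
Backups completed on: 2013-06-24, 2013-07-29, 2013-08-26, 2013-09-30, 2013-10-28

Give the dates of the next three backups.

2013-11-25, 2013-12-30, 2014-01-27

These are Mondays with 35, 28, 35, 28-day gaps.
Each is the final Monday of its month — 2013-07-29 is past the 28th, so '4th Monday' doesn't fit.
Last Monday of November 2013: 2013-11-25.
Last Monday of December 2013: 2013-12-30.
January 2014 ends with Monday 2014-01-27.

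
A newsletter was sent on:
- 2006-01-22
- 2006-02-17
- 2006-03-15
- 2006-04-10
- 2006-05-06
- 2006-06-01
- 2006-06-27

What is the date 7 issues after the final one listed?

The spacing is 26, 26, 26, 26, 26, 26 days — always 26 days.
2006-06-27 + 26 days = 2006-07-23.
2006-07-23 + 26 days = 2006-08-18.
2006-08-18 + 26 days = 2006-09-13.
2006-09-13 + 26 days = 2006-10-09.
2006-10-09 + 26 days = 2006-11-04.
2006-11-04 + 26 days = 2006-11-30.
2006-11-30 + 26 days = 2006-12-26.

2006-12-26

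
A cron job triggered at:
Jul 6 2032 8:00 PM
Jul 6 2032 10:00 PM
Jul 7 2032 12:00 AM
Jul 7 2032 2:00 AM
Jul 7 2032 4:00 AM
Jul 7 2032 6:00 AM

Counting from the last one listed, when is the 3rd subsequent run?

Gaps: 2, 2, 2, 2, 2 hours — each event is 2 hours after the previous one.
Jul 7 2032 6:00 AM + 2 h = Jul 7 2032 8:00 AM.
Jul 7 2032 8:00 AM + 2 h = Jul 7 2032 10:00 AM.
Jul 7 2032 10:00 AM + 2 h = Jul 7 2032 12:00 PM.

Jul 7 2032 12:00 PM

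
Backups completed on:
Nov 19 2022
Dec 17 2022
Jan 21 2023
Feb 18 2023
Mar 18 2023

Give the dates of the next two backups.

These are Saturdays at 28- or 35-day spacing (28, 35, 28, 28).
The pattern: 3rd Saturday of the month.
3rd Saturday of April 2023: Apr 15 2023.
3rd Saturday of May 2023: May 20 2023.

Apr 15 2023, May 20 2023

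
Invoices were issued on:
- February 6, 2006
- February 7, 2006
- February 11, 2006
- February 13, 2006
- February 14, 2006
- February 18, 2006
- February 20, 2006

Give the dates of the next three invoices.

February 21, 2006; February 25, 2006; February 27, 2006

The gap pattern 1, 4, 2, 1, 4, 2 repeats every 3 events.
These are the Mondays, Tuesdays and Saturdays of each week.
The following Tuesday is February 21, 2006.
The following Saturday is February 25, 2006.
Next Monday: February 27, 2006.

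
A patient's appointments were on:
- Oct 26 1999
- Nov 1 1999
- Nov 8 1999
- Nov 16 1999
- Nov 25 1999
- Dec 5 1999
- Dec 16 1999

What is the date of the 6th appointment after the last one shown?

Intervals are 6, 7, 8, 9, 10, 11 days — an arithmetic progression with common difference 1.
Next gap: 12 days. Dec 16 1999 + 12 days = Dec 28 1999.
Next gap: 13 days. Dec 28 1999 + 13 days = Jan 10 2000.
Next gap: 14 days. Jan 10 2000 + 14 days = Jan 24 2000.
Next gap: 15 days. Jan 24 2000 + 15 days = Feb 8 2000.
Next gap: 16 days. Feb 8 2000 + 16 days = Feb 24 2000.
Next gap: 17 days. Feb 24 2000 + 17 days = Mar 12 2000.

Mar 12 2000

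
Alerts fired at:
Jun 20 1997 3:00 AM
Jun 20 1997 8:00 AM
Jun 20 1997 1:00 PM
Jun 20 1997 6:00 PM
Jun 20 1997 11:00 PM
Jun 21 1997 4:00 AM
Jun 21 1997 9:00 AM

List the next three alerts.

Jun 21 1997 2:00 PM, Jun 21 1997 7:00 PM, Jun 22 1997 12:00 AM

The interval is a steady 5 hours (5, 5, 5, 5, 5, 5).
Jun 21 1997 9:00 AM + 5 h = Jun 21 1997 2:00 PM.
Jun 21 1997 2:00 PM + 5 h = Jun 21 1997 7:00 PM.
Jun 21 1997 7:00 PM + 5 h = Jun 22 1997 12:00 AM.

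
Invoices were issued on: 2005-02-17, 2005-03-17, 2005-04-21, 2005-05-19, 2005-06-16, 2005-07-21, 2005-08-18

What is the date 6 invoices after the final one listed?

2006-02-16

These are Thursdays at 28- or 35-day spacing (28, 35, 28, 28, 35, 28).
The pattern: 3rd Thursday of the month.
3rd Thursday of September 2005: 2005-09-15.
October 2005 — 3rd Thursday is 2005-10-20.
3rd Thursday of November 2005: 2005-11-17.
December 2005 — 3rd Thursday is 2005-12-15.
January 2006 — 3rd Thursday is 2006-01-19.
3rd Thursday of February 2006: 2006-02-16.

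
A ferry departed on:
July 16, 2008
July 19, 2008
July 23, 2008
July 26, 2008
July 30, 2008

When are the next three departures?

Gaps: 3, 4, 3, 4 days — not constant, but cyclic with period 2.
The events fall on every Wednesday and Saturday.
Next Saturday: August 2, 2008.
Next Wednesday: August 6, 2008.
The following Saturday is August 9, 2008.

August 2, 2008; August 6, 2008; August 9, 2008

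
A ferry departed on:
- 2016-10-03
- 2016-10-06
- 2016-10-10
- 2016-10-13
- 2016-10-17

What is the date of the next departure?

Gaps: 3, 4, 3, 4 days — not constant, but cyclic with period 2.
The events fall on every Monday and Thursday.
Next Thursday: 2016-10-20.

2016-10-20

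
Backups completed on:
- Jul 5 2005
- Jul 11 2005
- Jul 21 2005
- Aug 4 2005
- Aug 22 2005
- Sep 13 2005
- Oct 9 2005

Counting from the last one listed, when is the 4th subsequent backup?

Mar 2 2006

Intervals are 6, 10, 14, 18, 22, 26 days — an arithmetic progression with common difference 4.
Next gap: 30 days. Oct 9 2005 + 30 days = Nov 8 2005.
Next gap: 34 days. Nov 8 2005 + 34 days = Dec 12 2005.
Next gap: 38 days. Dec 12 2005 + 38 days = Jan 19 2006.
Next gap: 42 days. Jan 19 2006 + 42 days = Mar 2 2006.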